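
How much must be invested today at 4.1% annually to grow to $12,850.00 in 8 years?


Formula: PV = FV / (1 + r)^n
Substituting: PV = $12,850.00 / (1 + 0.041)^8
Discount factor: (1.041)^8 = 1.379132
PV = $12,850.00 / 1.379132 = $9,317.45

$9,317.45


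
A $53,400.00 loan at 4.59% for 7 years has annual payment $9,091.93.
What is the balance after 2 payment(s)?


Formula: Balance = PV*(1+r)^k - PMT*((1+r)^k - 1)/r
Growth: (1 + 0.0459)^2 = 1.093907
Accumulated factor: ((1+r)^k - 1)/r = 2.0459
Balance = $53,400.00 * 1.093907 - $9,091.93 * 2.0459
Balance = $39,813.44

$39,813.44


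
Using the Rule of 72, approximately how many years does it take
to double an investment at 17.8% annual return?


Formula: Years ≈ 72 / r
Substituting: Years ≈ 72 / 17.8
Years ≈ 4.0

4.0 years


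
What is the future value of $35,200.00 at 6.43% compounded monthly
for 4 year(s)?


Formula: FV = P * (1 + r/m)^(m*t)
Period rate: r/m = 0.0643 / 12 = 0.005358
Total periods: m*t = 12 * 4 = 48
Growth factor: (1 + 0.005358)^48 = 1.292416
FV = $35,200.00 * 1.292416 = $45,493.04

$45,493.04


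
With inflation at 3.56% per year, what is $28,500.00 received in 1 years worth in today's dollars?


Formula: Real value = nominal / (1 + inflation)^years
Price level: (1 + 0.0356)^1 = 1.0356
Real value = $28,500.00 / 1.0356 = $27,520.28

$27,520.28


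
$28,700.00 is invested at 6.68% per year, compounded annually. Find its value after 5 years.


Formula: FV = P * (1 + r)^n
Substituting: FV = $28,700.00 * (1 + 0.0668)^5
Growth factor: (1.0668)^5 = 1.381704
FV = $28,700.00 * 1.381704 = $39,654.91

$39,654.91


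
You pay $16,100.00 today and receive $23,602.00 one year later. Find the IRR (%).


Formula: IRR = C1/C0 - 1
Substituting: IRR = $23,602.00 / $16,100.00 - 1
Ratio: 1.465963 - 1 = 0.465963
IRR = 46.5963%

46.5963%


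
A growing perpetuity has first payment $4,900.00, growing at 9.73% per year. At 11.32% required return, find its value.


Formula: PV = C / (r - g)
Spread: r - g = 0.1132 - 0.0973 = 0.0159
Substituting: PV = $4,900.00 / 0.0159
PV = $308,176.10

$308,176.10


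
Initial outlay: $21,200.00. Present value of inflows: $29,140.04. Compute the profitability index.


Formula: PI = PV(cash flows) / initial investment
Substituting: PI = $29,140.04 / $21,200.00
PI = 1.3745

1.3745


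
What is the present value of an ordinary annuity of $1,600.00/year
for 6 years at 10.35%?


Formula: PV = PMT * (1 - (1+r)^(-n)) / r
Discount factor: (1 + 0.1035)^(-6) = 0.553817
Bracket: 1 - 0.553817 = 0.446183
PV = $1,600.00 * 0.446183 / 0.1035 = $6,897.52

$6,897.52


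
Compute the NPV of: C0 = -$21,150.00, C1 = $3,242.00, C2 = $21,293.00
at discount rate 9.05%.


Formula: NPV = C0 + C1/(1+r) + C2/(1+r)^2
Discount C1: $3,242.00 / (1 + 0.0905) = $2,972.95
Discount C2: $21,293.00 / (1 + 0.0905)^2 = $17,905.46
NPV = -$21,150.00 + $2,972.95 + $17,905.46 = -$271.59

-$271.59


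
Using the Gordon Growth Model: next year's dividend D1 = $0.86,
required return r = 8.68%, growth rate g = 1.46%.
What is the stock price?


Formula: P = D1 / (r - g)
Spread: r - g = 0.0868 - 0.0146 = 0.0722
Substituting: P = $0.86 / 0.0722
P = $11.91

$11.91


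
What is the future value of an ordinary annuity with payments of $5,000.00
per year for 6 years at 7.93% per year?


Formula: FV = PMT * ((1+r)^n - 1) / r
Growth factor: (1 + 0.0793)^6 = 1.580713
Numerator: 1.580713 - 1 = 0.580713
FV = $5,000.00 * 0.580713 / 0.0793 = $36,614.95

$36,614.95


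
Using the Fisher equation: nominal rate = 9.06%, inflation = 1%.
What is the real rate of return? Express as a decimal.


Formula: (1 + r_real) = (1 + r_nom) / (1 + inflation)
Substituting: (1 + r_real) = 1.0906 / 1.01
(1 + r_real) = 1.079802
r_real = 1.079802 - 1 = 0.079802

0.079802


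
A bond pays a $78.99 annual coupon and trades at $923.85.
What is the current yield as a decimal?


Formula: Current yield = annual coupon / price
Substituting: CY = $78.99 / $923.85
CY = 0.085501

0.085501


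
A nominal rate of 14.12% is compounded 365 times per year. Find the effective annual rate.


Formula: EAR = (1 + r/m)^m - 1
Period rate: r/m = 0.1412 / 365 = 0.000387
Compounding: (1 + 0.000387)^365 = 1.151624
EAR = 1.151624 - 1 = 0.151624

0.151624


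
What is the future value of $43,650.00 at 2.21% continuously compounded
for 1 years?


Formula: FV = P * e^(r*t)
Exponent: r*t = 0.0221 * 1 = 0.0221
e^(0.0221) = 1.022346
FV = $43,650.00 * 1.022346 = $44,625.40

$44,625.40


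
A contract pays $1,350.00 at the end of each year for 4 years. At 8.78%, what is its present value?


Formula: PV = PMT * (1 - (1+r)^(-n)) / r
Discount factor: (1 + 0.0878)^(-4) = 0.714174
Bracket: 1 - 0.714174 = 0.285826
PV = $1,350.00 * 0.285826 / 0.0878 = $4,394.83

$4,394.83


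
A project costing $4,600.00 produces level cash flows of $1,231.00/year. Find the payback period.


Formula: Payback = investment / annual cash flow
Substituting: Payback = $4,600.00 / $1,231.00
Payback = 3.7368 years

3.7368 years


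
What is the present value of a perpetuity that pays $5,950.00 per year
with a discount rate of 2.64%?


Formula: PV = C / r
Substituting: PV = $5,950.00 / 0.0264
PV = $225,378.79

$225,378.79


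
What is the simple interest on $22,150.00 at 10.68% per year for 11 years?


Formula: I = P * r * t
Substituting: I = $22,150.00 * 0.1068 * 11
Step: I = $22,150.00 * 1.1748
I = $26,021.82

$26,021.82


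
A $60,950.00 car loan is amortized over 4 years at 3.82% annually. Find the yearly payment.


Formula: PMT = PV * r / (1 - (1+r)^(-n))
Denominator: 1 - (1 + 0.0382)^(-4) = 0.139252
Numerator: $60,950.00 * 0.0382 = 2328.29
PMT = 2328.29 / 0.139252 = $16,719.95

$16,719.95


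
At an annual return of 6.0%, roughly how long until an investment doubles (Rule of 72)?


Formula: Years ≈ 72 / r
Substituting: Years ≈ 72 / 6.0
Years ≈ 12.0

12.0 years


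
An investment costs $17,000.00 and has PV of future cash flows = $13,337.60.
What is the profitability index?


Formula: PI = PV(cash flows) / initial investment
Substituting: PI = $13,337.60 / $17,000.00
PI = 0.7846

0.7846


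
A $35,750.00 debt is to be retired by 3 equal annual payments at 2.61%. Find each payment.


Formula: PMT = PV * r / (1 - (1+r)^(-n))
Denominator: 1 - (1 + 0.0261)^(-3) = 0.074384
Numerator: $35,750.00 * 0.0261 = 933.075
PMT = 933.075 / 0.074384 = $12,544.06

$12,544.06


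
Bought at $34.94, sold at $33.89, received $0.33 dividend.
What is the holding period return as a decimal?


Formula: HPR = (P1 - P0 + D) / P0
Gain: $33.89 - $34.94 + $0.33 = -$0.72
HPR = -$0.72 / $34.94 = -0.0206

-0.0206


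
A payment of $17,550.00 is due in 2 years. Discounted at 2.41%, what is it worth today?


Formula: PV = FV / (1 + r)^n
Substituting: PV = $17,550.00 / (1 + 0.0241)^2
Discount factor: (1.0241)^2 = 1.048781
PV = $17,550.00 / 1.048781 = $16,733.72

$16,733.72


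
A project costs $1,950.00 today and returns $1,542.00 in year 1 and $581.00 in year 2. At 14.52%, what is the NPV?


Formula: NPV = C0 + C1/(1+r) + C2/(1+r)^2
Discount C1: $1,542.00 / (1 + 0.1452) = $1,346.49
Discount C2: $581.00 / (1 + 0.1452)^2 = $443.01
NPV = -$1,950.00 + $1,346.49 + $443.01 = -$160.50

-$160.50


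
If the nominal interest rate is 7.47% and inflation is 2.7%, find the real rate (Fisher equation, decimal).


Formula: (1 + r_real) = (1 + r_nom) / (1 + inflation)
Substituting: (1 + r_real) = 1.0747 / 1.027
(1 + r_real) = 1.046446
r_real = 1.046446 - 1 = 0.046446

0.046446


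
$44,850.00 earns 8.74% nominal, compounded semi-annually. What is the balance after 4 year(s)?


Formula: FV = P * (1 + r/m)^(m*t)
Period rate: r/m = 0.0874 / 2 = 0.0437
Total periods: m*t = 2 * 4 = 8
Growth factor: (1 + 0.0437)^8 = 1.408009
FV = $44,850.00 * 1.408009 = $63,149.21

$63,149.21


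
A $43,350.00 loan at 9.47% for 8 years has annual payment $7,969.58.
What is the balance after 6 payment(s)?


Formula: Balance = PV*(1+r)^k - PMT*((1+r)^k - 1)/r
Growth: (1 + 0.0947)^6 = 1.72096
Accumulated factor: ((1+r)^k - 1)/r = 7.613091
Balance = $43,350.00 * 1.72096 - $7,969.58 * 7.613091
Balance = $13,930.47

$13,930.47


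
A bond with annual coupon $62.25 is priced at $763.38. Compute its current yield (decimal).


Formula: Current yield = annual coupon / price
Substituting: CY = $62.25 / $763.38
CY = 0.081545

0.081545


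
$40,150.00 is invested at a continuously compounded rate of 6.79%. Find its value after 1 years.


Formula: FV = P * e^(r*t)
Exponent: r*t = 0.0679 * 1 = 0.0679
e^(0.0679) = 1.070258
FV = $40,150.00 * 1.070258 = $42,970.87

$42,970.87


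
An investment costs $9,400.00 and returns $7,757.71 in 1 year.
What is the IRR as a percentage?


Formula: IRR = C1/C0 - 1
Substituting: IRR = $7,757.71 / $9,400.00 - 1
Ratio: 0.825288 - 1 = -0.174712
IRR = -17.4712%

-17.4712%


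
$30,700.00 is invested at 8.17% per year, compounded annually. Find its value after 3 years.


Formula: FV = P * (1 + r)^n
Substituting: FV = $30,700.00 * (1 + 0.0817)^3
Growth factor: (1.0817)^3 = 1.26567
FV = $30,700.00 * 1.26567 = $38,856.07

$38,856.07


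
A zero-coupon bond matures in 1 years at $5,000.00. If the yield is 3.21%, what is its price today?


Formula: Price = FV / (1 + r)^n
Substituting: Price = $5,000.00 / (1 + 0.0321)^1
Discount factor: (1.0321)^1 = 1.0321
Price = $5,000.00 / 1.0321 = $4,844.49

$4,844.49


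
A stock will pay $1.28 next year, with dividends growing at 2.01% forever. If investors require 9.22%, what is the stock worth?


Formula: P = D1 / (r - g)
Spread: r - g = 0.0922 - 0.0201 = 0.0721
Substituting: P = $1.28 / 0.0721
P = $17.75

$17.75


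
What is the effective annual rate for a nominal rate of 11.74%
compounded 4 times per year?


Formula: EAR = (1 + r/m)^m - 1
Period rate: r/m = 0.1174 / 4 = 0.02935
Compounding: (1 + 0.02935)^4 = 1.12267
EAR = 1.12267 - 1 = 0.12267

0.12267


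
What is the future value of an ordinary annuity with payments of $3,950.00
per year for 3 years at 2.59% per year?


Formula: FV = PMT * ((1+r)^n - 1) / r
Growth factor: (1 + 0.0259)^3 = 1.07973
Numerator: 1.07973 - 1 = 0.07973
FV = $3,950.00 * 0.07973 / 0.0259 = $12,159.56

$12,159.56


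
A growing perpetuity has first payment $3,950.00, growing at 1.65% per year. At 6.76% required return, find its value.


Formula: PV = C / (r - g)
Spread: r - g = 0.0676 - 0.0165 = 0.0511
Substituting: PV = $3,950.00 / 0.0511
PV = $77,299.41

$77,299.41


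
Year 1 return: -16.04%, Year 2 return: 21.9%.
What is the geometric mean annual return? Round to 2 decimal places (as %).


Formula: Geometric mean = ((1+r1)*(1+r2))^(1/2) - 1
Product: (1 + -0.1604) * (1 + 0.219) = 0.8396 * 1.219 = 1.023472
Square root: 1.023472^0.5 = 1.011668
Geometric mean = 1.011668 - 1 = 0.011668
As percentage: 1.17%

1.17%


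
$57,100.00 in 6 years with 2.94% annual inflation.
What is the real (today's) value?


Formula: Real value = nominal / (1 + inflation)^years
Price level: (1 + 0.0294)^6 = 1.189885
Real value = $57,100.00 / 1.189885 = $47,987.83

$47,987.83


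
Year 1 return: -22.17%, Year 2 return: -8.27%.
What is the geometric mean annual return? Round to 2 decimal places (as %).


Formula: Geometric mean = ((1+r1)*(1+r2))^(1/2) - 1
Product: (1 + -0.2217) * (1 + -0.0827) = 0.7783 * 0.9173 = 0.713935
Square root: 0.713935^0.5 = 0.844947
Geometric mean = 0.844947 - 1 = -0.155053
As percentage: -15.51%

-15.51%


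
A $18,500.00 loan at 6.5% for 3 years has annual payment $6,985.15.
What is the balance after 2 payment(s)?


Formula: Balance = PV*(1+r)^k - PMT*((1+r)^k - 1)/r
Growth: (1 + 0.065)^2 = 1.134225
Accumulated factor: ((1+r)^k - 1)/r = 2.065
Balance = $18,500.00 * 1.134225 - $6,985.15 * 2.065
Balance = $6,558.83

$6,558.83


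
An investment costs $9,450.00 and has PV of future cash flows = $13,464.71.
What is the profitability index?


Formula: PI = PV(cash flows) / initial investment
Substituting: PI = $13,464.71 / $9,450.00
PI = 1.4248

1.4248


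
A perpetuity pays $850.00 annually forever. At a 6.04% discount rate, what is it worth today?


Formula: PV = C / r
Substituting: PV = $850.00 / 0.0604
PV = $14,072.85

$14,072.85


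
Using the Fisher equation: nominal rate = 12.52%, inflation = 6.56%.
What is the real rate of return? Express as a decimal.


Formula: (1 + r_real) = (1 + r_nom) / (1 + inflation)
Substituting: (1 + r_real) = 1.1252 / 1.0656
(1 + r_real) = 1.055931
r_real = 1.055931 - 1 = 0.055931

0.055931


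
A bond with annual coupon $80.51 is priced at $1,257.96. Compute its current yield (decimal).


Formula: Current yield = annual coupon / price
Substituting: CY = $80.51 / $1,257.96
CY = 0.064

0.064


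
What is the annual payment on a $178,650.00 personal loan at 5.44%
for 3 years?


Formula: PMT = PV * r / (1 - (1+r)^(-n))
Denominator: 1 - (1 + 0.0544)^(-3) = 0.146932
Numerator: $178,650.00 * 0.0544 = 9718.56
PMT = 9718.56 / 0.146932 = $66,143.39

$66,143.39


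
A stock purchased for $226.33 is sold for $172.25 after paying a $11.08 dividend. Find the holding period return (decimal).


Formula: HPR = (P1 - P0 + D) / P0
Gain: $172.25 - $226.33 + $11.08 = -$43.00
HPR = -$43.00 / $226.33 = -0.19

-0.19


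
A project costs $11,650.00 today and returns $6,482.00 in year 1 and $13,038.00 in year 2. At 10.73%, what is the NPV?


Formula: NPV = C0 + C1/(1+r) + C2/(1+r)^2
Discount C1: $6,482.00 / (1 + 0.1073) = $5,853.88
Discount C2: $13,038.00 / (1 + 0.1073)^2 = $10,633.60
NPV = -$11,650.00 + $5,853.88 + $10,633.60 = $4,837.48

$4,837.48


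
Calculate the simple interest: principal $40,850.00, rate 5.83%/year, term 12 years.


Formula: I = P * r * t
Substituting: I = $40,850.00 * 0.0583 * 12
Step: I = $40,850.00 * 0.6996
I = $28,578.66

$28,578.66


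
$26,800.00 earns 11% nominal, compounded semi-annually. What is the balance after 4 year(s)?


Formula: FV = P * (1 + r/m)^(m*t)
Period rate: r/m = 0.11 / 2 = 0.055
Total periods: m*t = 2 * 4 = 8
Growth factor: (1 + 0.055)^8 = 1.534687
FV = $26,800.00 * 1.534687 = $41,129.60

$41,129.60


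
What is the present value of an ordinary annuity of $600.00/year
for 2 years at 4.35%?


Formula: PV = PMT * (1 - (1+r)^(-n)) / r
Discount factor: (1 + 0.0435)^(-2) = 0.918365
Bracket: 1 - 0.918365 = 0.081635
PV = $600.00 * 0.081635 / 0.0435 = $1,126.01

$1,126.01


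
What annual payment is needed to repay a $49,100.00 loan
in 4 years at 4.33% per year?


Formula: PMT = PV * r / (1 - (1+r)^(-n))
Denominator: 1 - (1 + 0.0433)^(-4) = 0.15596
Numerator: $49,100.00 * 0.0433 = 2126.03
PMT = 2126.03 / 0.15596 = $13,631.92

$13,631.92


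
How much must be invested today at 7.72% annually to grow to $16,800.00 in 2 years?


Formula: PV = FV / (1 + r)^n
Substituting: PV = $16,800.00 / (1 + 0.0772)^2
Discount factor: (1.0772)^2 = 1.16036
PV = $16,800.00 / 1.16036 = $14,478.27

$14,478.27


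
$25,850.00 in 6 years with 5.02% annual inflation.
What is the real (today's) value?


Formula: Real value = nominal / (1 + inflation)^years
Price level: (1 + 0.0502)^6 = 1.341628
Real value = $25,850.00 / 1.341628 = $19,267.64

$19,267.64


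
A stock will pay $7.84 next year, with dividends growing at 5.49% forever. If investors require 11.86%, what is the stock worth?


Formula: P = D1 / (r - g)
Spread: r - g = 0.1186 - 0.0549 = 0.0637
Substituting: P = $7.84 / 0.0637
P = $123.08

$123.08


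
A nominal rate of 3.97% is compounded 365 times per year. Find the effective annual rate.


Formula: EAR = (1 + r/m)^m - 1
Period rate: r/m = 0.0397 / 365 = 0.000109
Compounding: (1 + 0.000109)^365 = 1.040496
EAR = 1.040496 - 1 = 0.040496

0.040496


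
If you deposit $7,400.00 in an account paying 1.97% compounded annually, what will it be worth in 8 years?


Formula: FV = P * (1 + r)^n
Substituting: FV = $7,400.00 * (1 + 0.0197)^8
Growth factor: (1.0197)^8 = 1.168905
FV = $7,400.00 * 1.168905 = $8,649.90

$8,649.90


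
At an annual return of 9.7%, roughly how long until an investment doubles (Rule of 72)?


Formula: Years ≈ 72 / r
Substituting: Years ≈ 72 / 9.7
Years ≈ 7.4

7.4 years


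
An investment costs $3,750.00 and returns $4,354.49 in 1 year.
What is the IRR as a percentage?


Formula: IRR = C1/C0 - 1
Substituting: IRR = $4,354.49 / $3,750.00 - 1
Ratio: 1.161197 - 1 = 0.161197
IRR = 16.1197%

16.1197%


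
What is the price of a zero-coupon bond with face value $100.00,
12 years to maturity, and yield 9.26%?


Formula: Price = FV / (1 + r)^n
Substituting: Price = $100.00 / (1 + 0.0926)^12
Discount factor: (1.0926)^12 = 2.894239
Price = $100.00 / 2.894239 = $34.55

$34.55


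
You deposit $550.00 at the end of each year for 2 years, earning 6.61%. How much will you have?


Formula: FV = PMT * ((1+r)^n - 1) / r
Growth factor: (1 + 0.0661)^2 = 1.136569
Numerator: 1.136569 - 1 = 0.136569
FV = $550.00 * 0.136569 / 0.0661 = $1,136.36

$1,136.36


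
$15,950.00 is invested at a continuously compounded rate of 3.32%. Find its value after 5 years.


Formula: FV = P * e^(r*t)
Exponent: r*t = 0.0332 * 5 = 0.166
e^(0.166) = 1.180573
FV = $15,950.00 * 1.180573 = $18,830.14

$18,830.14


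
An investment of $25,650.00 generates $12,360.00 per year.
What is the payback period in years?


Formula: Payback = investment / annual cash flow
Substituting: Payback = $25,650.00 / $12,360.00
Payback = 2.0752 years

2.0752 years


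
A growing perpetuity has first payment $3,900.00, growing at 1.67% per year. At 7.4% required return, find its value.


Formula: PV = C / (r - g)
Spread: r - g = 0.074 - 0.0167 = 0.0573
Substituting: PV = $3,900.00 / 0.0573
PV = $68,062.83

$68,062.83


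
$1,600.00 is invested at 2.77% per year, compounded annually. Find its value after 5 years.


Formula: FV = P * (1 + r)^n
Substituting: FV = $1,600.00 * (1 + 0.0277)^5
Growth factor: (1.0277)^5 = 1.146388
FV = $1,600.00 * 1.146388 = $1,834.22

$1,834.22


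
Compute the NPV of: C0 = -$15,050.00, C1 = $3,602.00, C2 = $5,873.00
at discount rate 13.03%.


Formula: NPV = C0 + C1/(1+r) + C2/(1+r)^2
Discount C1: $3,602.00 / (1 + 0.1303) = $3,186.76
Discount C2: $5,873.00 / (1 + 0.1303)^2 = $4,596.98
NPV = -$15,050.00 + $3,186.76 + $4,596.98 = -$7,266.26

-$7,266.26


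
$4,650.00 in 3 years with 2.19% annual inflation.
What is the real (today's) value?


Formula: Real value = nominal / (1 + inflation)^years
Price level: (1 + 0.0219)^3 = 1.067149
Real value = $4,650.00 / 1.067149 = $4,357.40

$4,357.40


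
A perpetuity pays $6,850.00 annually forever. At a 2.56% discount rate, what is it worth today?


Formula: PV = C / r
Substituting: PV = $6,850.00 / 0.0256
PV = $267,578.13

$267,578.13


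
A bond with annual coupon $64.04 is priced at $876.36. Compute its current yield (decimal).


Formula: Current yield = annual coupon / price
Substituting: CY = $64.04 / $876.36
CY = 0.073075

0.073075


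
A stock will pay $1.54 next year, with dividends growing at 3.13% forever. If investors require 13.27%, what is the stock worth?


Formula: P = D1 / (r - g)
Spread: r - g = 0.1327 - 0.0313 = 0.1014
Substituting: P = $1.54 / 0.1014
P = $15.19

$15.19


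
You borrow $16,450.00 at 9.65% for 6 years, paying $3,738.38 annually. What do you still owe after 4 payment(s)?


Formula: Balance = PV*(1+r)^k - PMT*((1+r)^k - 1)/r
Growth: (1 + 0.0965)^4 = 1.445555
Accumulated factor: ((1+r)^k - 1)/r = 4.617148
Balance = $16,450.00 * 1.445555 - $3,738.38 * 4.617148
Balance = $6,518.72

$6,518.72


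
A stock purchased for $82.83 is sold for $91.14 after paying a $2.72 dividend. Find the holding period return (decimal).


Formula: HPR = (P1 - P0 + D) / P0
Gain: $91.14 - $82.83 + $2.72 = $11.03
HPR = $11.03 / $82.83 = 0.1332

0.1332


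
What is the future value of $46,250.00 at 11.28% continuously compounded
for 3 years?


Formula: FV = P * e^(r*t)
Exponent: r*t = 0.1128 * 3 = 0.3384
e^(0.3384) = 1.402701
FV = $46,250.00 * 1.402701 = $64,874.94

$64,874.94


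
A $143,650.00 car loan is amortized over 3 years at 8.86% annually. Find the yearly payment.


Formula: PMT = PV * r / (1 - (1+r)^(-n))
Denominator: 1 - (1 + 0.0886)^(-3) = 0.224833
Numerator: $143,650.00 * 0.0886 = 12727.39
PMT = 12727.39 / 0.224833 = $56,608.07

$56,608.07


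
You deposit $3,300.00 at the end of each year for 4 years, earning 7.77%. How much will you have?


Formula: FV = PMT * ((1+r)^n - 1) / r
Growth factor: (1 + 0.0777)^4 = 1.348937
Numerator: 1.348937 - 1 = 0.348937
FV = $3,300.00 * 0.348937 / 0.0777 = $14,819.70

$14,819.70


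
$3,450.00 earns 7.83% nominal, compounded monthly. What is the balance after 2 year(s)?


Formula: FV = P * (1 + r/m)^(m*t)
Period rate: r/m = 0.0783 / 12 = 0.006525
Total periods: m*t = 12 * 2 = 24
Growth factor: (1 + 0.006525)^24 = 1.168933
FV = $3,450.00 * 1.168933 = $4,032.82

$4,032.82


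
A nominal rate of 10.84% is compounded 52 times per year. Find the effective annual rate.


Formula: EAR = (1 + r/m)^m - 1
Period rate: r/m = 0.1084 / 52 = 0.002085
Compounding: (1 + 0.002085)^52 = 1.114368
EAR = 1.114368 - 1 = 0.114368

0.114368


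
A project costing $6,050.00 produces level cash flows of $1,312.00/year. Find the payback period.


Formula: Payback = investment / annual cash flow
Substituting: Payback = $6,050.00 / $1,312.00
Payback = 4.6113 years

4.6113 years


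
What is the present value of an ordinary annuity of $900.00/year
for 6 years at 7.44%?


Formula: PV = PMT * (1 - (1+r)^(-n)) / r
Discount factor: (1 + 0.0744)^(-6) = 0.650136
Bracket: 1 - 0.650136 = 0.349864
PV = $900.00 * 0.349864 / 0.0744 = $4,232.23

$4,232.23


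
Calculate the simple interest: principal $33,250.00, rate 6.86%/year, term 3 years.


Formula: I = P * r * t
Substituting: I = $33,250.00 * 0.0686 * 3
Step: I = $33,250.00 * 0.2058
I = $6,842.85

$6,842.85


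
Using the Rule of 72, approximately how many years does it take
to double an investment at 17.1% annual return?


Formula: Years ≈ 72 / r
Substituting: Years ≈ 72 / 17.1
Years ≈ 4.2

4.2 years


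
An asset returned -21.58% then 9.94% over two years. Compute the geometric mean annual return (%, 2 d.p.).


Formula: Geometric mean = ((1+r1)*(1+r2))^(1/2) - 1
Product: (1 + -0.2158) * (1 + 0.0994) = 0.7842 * 1.0994 = 0.862149
Square root: 0.862149^0.5 = 0.92852
Geometric mean = 0.92852 - 1 = -0.07148
As percentage: -7.15%

-7.15%


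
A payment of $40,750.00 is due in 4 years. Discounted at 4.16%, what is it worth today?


Formula: PV = FV / (1 + r)^n
Substituting: PV = $40,750.00 / (1 + 0.0416)^4
Discount factor: (1.0416)^4 = 1.177074
PV = $40,750.00 / 1.177074 = $34,619.73

$34,619.73


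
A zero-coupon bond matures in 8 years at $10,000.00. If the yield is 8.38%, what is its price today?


Formula: Price = FV / (1 + r)^n
Substituting: Price = $10,000.00 / (1 + 0.0838)^8
Discount factor: (1.0838)^8 = 1.903677
Price = $10,000.00 / 1.903677 = $5,252.99

$5,252.99


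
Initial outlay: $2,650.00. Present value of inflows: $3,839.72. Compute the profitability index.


Formula: PI = PV(cash flows) / initial investment
Substituting: PI = $3,839.72 / $2,650.00
PI = 1.449

1.449


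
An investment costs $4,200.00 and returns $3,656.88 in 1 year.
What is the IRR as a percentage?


Formula: IRR = C1/C0 - 1
Substituting: IRR = $3,656.88 / $4,200.00 - 1
Ratio: 0.870686 - 1 = -0.129314
IRR = -12.9314%

-12.9314%


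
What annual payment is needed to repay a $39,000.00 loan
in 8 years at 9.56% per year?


Formula: PMT = PV * r / (1 - (1+r)^(-n))
Denominator: 1 - (1 + 0.0956)^(-8) = 0.518292
Numerator: $39,000.00 * 0.0956 = 3728.4
PMT = 3728.4 / 0.518292 = $7,193.63

$7,193.63


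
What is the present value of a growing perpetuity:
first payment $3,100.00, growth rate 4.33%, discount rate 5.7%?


Formula: PV = C / (r - g)
Spread: r - g = 0.057 - 0.0433 = 0.0137
Substituting: PV = $3,100.00 / 0.0137
PV = $226,277.37

$226,277.37


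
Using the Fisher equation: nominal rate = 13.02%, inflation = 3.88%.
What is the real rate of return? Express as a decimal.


Formula: (1 + r_real) = (1 + r_nom) / (1 + inflation)
Substituting: (1 + r_real) = 1.1302 / 1.0388
(1 + r_real) = 1.087986
r_real = 1.087986 - 1 = 0.087986

0.087986


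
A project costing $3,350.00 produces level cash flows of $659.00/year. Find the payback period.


Formula: Payback = investment / annual cash flow
Substituting: Payback = $3,350.00 / $659.00
Payback = 5.0835 years

5.0835 years


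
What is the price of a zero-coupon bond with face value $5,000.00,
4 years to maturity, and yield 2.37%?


Formula: Price = FV / (1 + r)^n
Substituting: Price = $5,000.00 / (1 + 0.0237)^4
Discount factor: (1.0237)^4 = 1.098224
Price = $5,000.00 / 1.098224 = $4,552.81

$4,552.81


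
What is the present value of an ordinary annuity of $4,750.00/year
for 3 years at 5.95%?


Formula: PV = PMT * (1 - (1+r)^(-n)) / r
Discount factor: (1 + 0.0595)^(-3) = 0.840809
Bracket: 1 - 0.840809 = 0.159191
PV = $4,750.00 * 0.159191 / 0.0595 = $12,708.56

$12,708.56


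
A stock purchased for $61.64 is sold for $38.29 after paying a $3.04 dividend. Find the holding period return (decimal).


Formula: HPR = (P1 - P0 + D) / P0
Gain: $38.29 - $61.64 + $3.04 = -$20.31
HPR = -$20.31 / $61.64 = -0.3295

-0.3295


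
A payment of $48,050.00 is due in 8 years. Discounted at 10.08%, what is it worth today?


Formula: PV = FV / (1 + r)^n
Substituting: PV = $48,050.00 / (1 + 0.1008)^8
Discount factor: (1.1008)^8 = 2.156092
PV = $48,050.00 / 2.156092 = $22,285.69

$22,285.69


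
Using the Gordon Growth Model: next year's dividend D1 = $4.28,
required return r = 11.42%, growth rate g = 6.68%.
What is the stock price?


Formula: P = D1 / (r - g)
Spread: r - g = 0.1142 - 0.0668 = 0.0474
Substituting: P = $4.28 / 0.0474
P = $90.30

$90.30


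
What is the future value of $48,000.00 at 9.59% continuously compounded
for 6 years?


Formula: FV = P * e^(r*t)
Exponent: r*t = 0.0959 * 6 = 0.5754
e^(0.5754) = 1.777842
FV = $48,000.00 * 1.777842 = $85,336.39

$85,336.39


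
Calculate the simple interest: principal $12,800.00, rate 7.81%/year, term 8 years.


Formula: I = P * r * t
Substituting: I = $12,800.00 * 0.0781 * 8
Step: I = $12,800.00 * 0.6248
I = $7,997.44

$7,997.44


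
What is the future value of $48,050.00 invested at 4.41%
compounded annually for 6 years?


Formula: FV = P * (1 + r)^n
Substituting: FV = $48,050.00 * (1 + 0.0441)^6
Growth factor: (1.0441)^6 = 1.295545
FV = $48,050.00 * 1.295545 = $62,250.95

$62,250.95


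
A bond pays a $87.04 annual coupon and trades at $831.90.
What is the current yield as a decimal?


Formula: Current yield = annual coupon / price
Substituting: CY = $87.04 / $831.90
CY = 0.104628

0.104628


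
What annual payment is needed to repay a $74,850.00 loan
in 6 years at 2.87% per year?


Formula: PMT = PV * r / (1 - (1+r)^(-n))
Denominator: 1 - (1 + 0.0287)^(-6) = 0.156146
Numerator: $74,850.00 * 0.0287 = 2148.195
PMT = 2148.195 / 0.156146 = $13,757.65

$13,757.65


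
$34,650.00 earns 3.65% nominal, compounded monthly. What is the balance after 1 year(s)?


Formula: FV = P * (1 + r/m)^(m*t)
Period rate: r/m = 0.0365 / 12 = 0.003042
Total periods: m*t = 12 * 1 = 12
Growth factor: (1 + 0.003042)^12 = 1.037117
FV = $34,650.00 * 1.037117 = $35,936.10

$35,936.10


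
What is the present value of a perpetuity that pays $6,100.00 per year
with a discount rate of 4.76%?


Formula: PV = C / r
Substituting: PV = $6,100.00 / 0.0476
PV = $128,151.26

$128,151.26


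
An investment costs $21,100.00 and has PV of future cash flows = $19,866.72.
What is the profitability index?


Formula: PI = PV(cash flows) / initial investment
Substituting: PI = $19,866.72 / $21,100.00
PI = 0.9416

0.9416


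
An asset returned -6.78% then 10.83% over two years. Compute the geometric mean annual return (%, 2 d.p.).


Formula: Geometric mean = ((1+r1)*(1+r2))^(1/2) - 1
Product: (1 + -0.0678) * (1 + 0.1083) = 0.9322 * 1.1083 = 1.033157
Square root: 1.033157^0.5 = 1.016443
Geometric mean = 1.016443 - 1 = 0.016443
As percentage: 1.64%

1.64%


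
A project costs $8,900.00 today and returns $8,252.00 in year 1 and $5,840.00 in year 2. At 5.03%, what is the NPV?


Formula: NPV = C0 + C1/(1+r) + C2/(1+r)^2
Discount C1: $8,252.00 / (1 + 0.0503) = $7,856.80
Discount C2: $5,840.00 / (1 + 0.0503)^2 = $5,294.03
NPV = -$8,900.00 + $7,856.80 + $5,294.03 = $4,250.83

$4,250.83


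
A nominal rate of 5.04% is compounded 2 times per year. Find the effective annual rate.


Formula: EAR = (1 + r/m)^m - 1
Period rate: r/m = 0.0504 / 2 = 0.0252
Compounding: (1 + 0.0252)^2 = 1.051035
EAR = 1.051035 - 1 = 0.051035

0.051035


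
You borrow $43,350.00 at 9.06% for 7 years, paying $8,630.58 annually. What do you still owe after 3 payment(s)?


Formula: Balance = PV*(1+r)^k - PMT*((1+r)^k - 1)/r
Growth: (1 + 0.0906)^3 = 1.297169
Accumulated factor: ((1+r)^k - 1)/r = 3.280008
Balance = $43,350.00 * 1.297169 - $8,630.58 * 3.280008
Balance = $27,923.89

$27,923.89


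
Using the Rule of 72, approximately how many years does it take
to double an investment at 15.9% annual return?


Formula: Years ≈ 72 / r
Substituting: Years ≈ 72 / 15.9
Years ≈ 4.5

4.5 years


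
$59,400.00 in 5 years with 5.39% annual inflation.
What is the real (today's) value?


Formula: Real value = nominal / (1 + inflation)^years
Price level: (1 + 0.0539)^5 = 1.300161
Real value = $59,400.00 / 1.300161 = $45,686.66

$45,686.66


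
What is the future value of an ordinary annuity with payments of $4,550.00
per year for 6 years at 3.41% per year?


Formula: FV = PMT * ((1+r)^n - 1) / r
Growth factor: (1 + 0.0341)^6 = 1.222856
Numerator: 1.222856 - 1 = 0.222856
FV = $4,550.00 * 0.222856 / 0.0341 = $29,735.88

$29,735.88


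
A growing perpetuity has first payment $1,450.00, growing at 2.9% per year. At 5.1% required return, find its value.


Formula: PV = C / (r - g)
Spread: r - g = 0.051 - 0.029 = 0.022
Substituting: PV = $1,450.00 / 0.022
PV = $65,909.09

$65,909.09


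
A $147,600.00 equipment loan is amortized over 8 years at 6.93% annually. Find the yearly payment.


Formula: PMT = PV * r / (1 - (1+r)^(-n))
Denominator: 1 - (1 + 0.0693)^(-8) = 0.414936
Numerator: $147,600.00 * 0.0693 = 10228.68
PMT = 10228.68 / 0.414936 = $24,651.23

$24,651.23


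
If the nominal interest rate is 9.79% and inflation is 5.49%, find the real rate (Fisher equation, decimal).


Formula: (1 + r_real) = (1 + r_nom) / (1 + inflation)
Substituting: (1 + r_real) = 1.0979 / 1.0549
(1 + r_real) = 1.040762
r_real = 1.040762 - 1 = 0.040762

0.040762


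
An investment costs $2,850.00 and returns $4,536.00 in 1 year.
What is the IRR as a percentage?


Formula: IRR = C1/C0 - 1
Substituting: IRR = $4,536.00 / $2,850.00 - 1
Ratio: 1.591579 - 1 = 0.591579
IRR = 59.1579%

59.1579%


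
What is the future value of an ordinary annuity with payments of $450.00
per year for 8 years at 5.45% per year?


Formula: FV = PMT * ((1+r)^n - 1) / r
Growth factor: (1 + 0.0545)^8 = 1.528877
Numerator: 1.528877 - 1 = 0.528877
FV = $450.00 * 0.528877 / 0.0545 = $4,366.88

$4,366.88


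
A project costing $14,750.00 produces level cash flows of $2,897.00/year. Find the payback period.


Formula: Payback = investment / annual cash flow
Substituting: Payback = $14,750.00 / $2,897.00
Payback = 5.0915 years

5.0915 years


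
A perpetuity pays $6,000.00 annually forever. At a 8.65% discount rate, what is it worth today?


Formula: PV = C / r
Substituting: PV = $6,000.00 / 0.0865
PV = $69,364.16

$69,364.16


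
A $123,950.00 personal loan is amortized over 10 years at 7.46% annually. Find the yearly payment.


Formula: PMT = PV * r / (1 - (1+r)^(-n))
Denominator: 1 - (1 + 0.0746)^(-10) = 0.512997
Numerator: $123,950.00 * 0.0746 = 9246.67
PMT = 9246.67 / 0.512997 = $18,024.80

$18,024.80


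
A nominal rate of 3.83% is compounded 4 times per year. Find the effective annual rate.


Formula: EAR = (1 + r/m)^m - 1
Period rate: r/m = 0.0383 / 4 = 0.009575
Compounding: (1 + 0.009575)^4 = 1.038854
EAR = 1.038854 - 1 = 0.038854

0.038854


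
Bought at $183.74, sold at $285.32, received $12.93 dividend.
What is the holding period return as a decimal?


Formula: HPR = (P1 - P0 + D) / P0
Gain: $285.32 - $183.74 + $12.93 = $114.51
HPR = $114.51 / $183.74 = 0.6232

0.6232


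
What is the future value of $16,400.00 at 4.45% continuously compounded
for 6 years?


Formula: FV = P * e^(r*t)
Exponent: r*t = 0.0445 * 6 = 0.267
e^(0.267) = 1.30604
FV = $16,400.00 * 1.30604 = $21,419.06

$21,419.06


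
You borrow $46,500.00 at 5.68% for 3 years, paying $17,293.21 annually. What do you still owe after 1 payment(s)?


Formula: Balance = PV*(1+r)^k - PMT*((1+r)^k - 1)/r
Growth: (1 + 0.0568)^1 = 1.0568
Accumulated factor: ((1+r)^k - 1)/r = 1.0
Balance = $46,500.00 * 1.0568 - $17,293.21 * 1.0
Balance = $31,847.99

$31,847.99


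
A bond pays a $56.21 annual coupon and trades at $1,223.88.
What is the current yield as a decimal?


Formula: Current yield = annual coupon / price
Substituting: CY = $56.21 / $1,223.88
CY = 0.045928

0.045928


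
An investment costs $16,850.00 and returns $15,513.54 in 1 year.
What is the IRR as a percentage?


Formula: IRR = C1/C0 - 1
Substituting: IRR = $15,513.54 / $16,850.00 - 1
Ratio: 0.920685 - 1 = -0.079315
IRR = -7.9315%

-7.9315%


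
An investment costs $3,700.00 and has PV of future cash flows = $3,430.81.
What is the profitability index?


Formula: PI = PV(cash flows) / initial investment
Substituting: PI = $3,430.81 / $3,700.00
PI = 0.9272

0.9272


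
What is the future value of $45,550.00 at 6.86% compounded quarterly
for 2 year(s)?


Formula: FV = P * (1 + r/m)^(m*t)
Period rate: r/m = 0.0686 / 4 = 0.01715
Total periods: m*t = 4 * 2 = 8
Growth factor: (1 + 0.01715)^8 = 1.145724
FV = $45,550.00 * 1.145724 = $52,187.73

$52,187.73


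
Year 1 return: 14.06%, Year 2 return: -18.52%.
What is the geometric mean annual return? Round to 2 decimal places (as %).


Formula: Geometric mean = ((1+r1)*(1+r2))^(1/2) - 1
Product: (1 + 0.1406) * (1 + -0.1852) = 1.1406 * 0.8148 = 0.929361
Square root: 0.929361^0.5 = 0.964034
Geometric mean = 0.964034 - 1 = -0.035966
As percentage: -3.60%

-3.60%


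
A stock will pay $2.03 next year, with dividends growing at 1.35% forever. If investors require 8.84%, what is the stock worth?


Formula: P = D1 / (r - g)
Spread: r - g = 0.0884 - 0.0135 = 0.0749
Substituting: P = $2.03 / 0.0749
P = $27.10

$27.10


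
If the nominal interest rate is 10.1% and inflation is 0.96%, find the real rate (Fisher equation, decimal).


Formula: (1 + r_real) = (1 + r_nom) / (1 + inflation)
Substituting: (1 + r_real) = 1.101 / 1.0096
(1 + r_real) = 1.090531
r_real = 1.090531 - 1 = 0.090531

0.090531


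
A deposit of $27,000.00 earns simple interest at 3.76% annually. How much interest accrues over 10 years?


Formula: I = P * r * t
Substituting: I = $27,000.00 * 0.0376 * 10
Step: I = $27,000.00 * 0.376
I = $10,152.00

$10,152.00


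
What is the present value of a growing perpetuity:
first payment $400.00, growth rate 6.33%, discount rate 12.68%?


Formula: PV = C / (r - g)
Spread: r - g = 0.1268 - 0.0633 = 0.0635
Substituting: PV = $400.00 / 0.0635
PV = $6,299.21

$6,299.21


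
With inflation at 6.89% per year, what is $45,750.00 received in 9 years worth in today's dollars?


Formula: Real value = nominal / (1 + inflation)^years
Price level: (1 + 0.0689)^9 = 1.821519
Real value = $45,750.00 / 1.821519 = $25,116.40

$25,116.40


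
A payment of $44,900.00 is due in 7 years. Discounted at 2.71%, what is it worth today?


Formula: PV = FV / (1 + r)^n
Substituting: PV = $44,900.00 / (1 + 0.0271)^7
Discount factor: (1.0271)^7 = 1.205838
PV = $44,900.00 / 1.205838 = $37,235.50

$37,235.50


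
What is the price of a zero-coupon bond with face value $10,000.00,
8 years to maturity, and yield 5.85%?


Formula: Price = FV / (1 + r)^n
Substituting: Price = $10,000.00 / (1 + 0.0585)^8
Discount factor: (1.0585)^8 = 1.575894
Price = $10,000.00 / 1.575894 = $6,345.61

$6,345.61


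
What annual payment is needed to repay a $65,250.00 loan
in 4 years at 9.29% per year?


Formula: PMT = PV * r / (1 - (1+r)^(-n))
Denominator: 1 - (1 + 0.0929)^(-4) = 0.299064
Numerator: $65,250.00 * 0.0929 = 6061.725
PMT = 6061.725 / 0.299064 = $20,268.98

$20,268.98


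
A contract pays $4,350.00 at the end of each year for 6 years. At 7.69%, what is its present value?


Formula: PV = PMT * (1 - (1+r)^(-n)) / r
Discount factor: (1 + 0.0769)^(-6) = 0.641132
Bracket: 1 - 0.641132 = 0.358868
PV = $4,350.00 * 0.358868 / 0.0769 = $20,300.05

$20,300.05


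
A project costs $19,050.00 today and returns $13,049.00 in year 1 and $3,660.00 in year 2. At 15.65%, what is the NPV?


Formula: NPV = C0 + C1/(1+r) + C2/(1+r)^2
Discount C1: $13,049.00 / (1 + 0.1565) = $11,283.18
Discount C2: $3,660.00 / (1 + 0.1565)^2 = $2,736.46
NPV = -$19,050.00 + $11,283.18 + $2,736.46 = -$5,030.35

-$5,030.35


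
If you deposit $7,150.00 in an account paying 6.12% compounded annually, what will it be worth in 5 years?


Formula: FV = P * (1 + r)^n
Substituting: FV = $7,150.00 * (1 + 0.0612)^5
Growth factor: (1.0612)^5 = 1.345818
FV = $7,150.00 * 1.345818 = $9,622.60

$9,622.60


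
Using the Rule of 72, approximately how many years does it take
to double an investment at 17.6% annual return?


Formula: Years ≈ 72 / r
Substituting: Years ≈ 72 / 17.6
Years ≈ 4.1

4.1 years


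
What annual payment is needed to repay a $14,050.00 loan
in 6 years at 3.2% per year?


Formula: PMT = PV * r / (1 - (1+r)^(-n))
Denominator: 1 - (1 + 0.032)^(-6) = 0.172207
Numerator: $14,050.00 * 0.032 = 449.6
PMT = 449.6 / 0.172207 = $2,610.81

$2,610.81


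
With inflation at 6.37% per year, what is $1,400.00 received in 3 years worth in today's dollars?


Formula: Real value = nominal / (1 + inflation)^years
Price level: (1 + 0.0637)^3 = 1.203532
Real value = $1,400.00 / 1.203532 = $1,163.24

$1,163.24


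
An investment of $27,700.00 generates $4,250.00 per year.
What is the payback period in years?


Formula: Payback = investment / annual cash flow
Substituting: Payback = $27,700.00 / $4,250.00
Payback = 6.5176 years

6.5176 years


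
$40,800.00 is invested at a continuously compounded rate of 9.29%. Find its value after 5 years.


Formula: FV = P * e^(r*t)
Exponent: r*t = 0.0929 * 5 = 0.4645
e^(0.4645) = 1.591218
FV = $40,800.00 * 1.591218 = $64,921.71

$64,921.71


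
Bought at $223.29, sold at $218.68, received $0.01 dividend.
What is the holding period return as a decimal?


Formula: HPR = (P1 - P0 + D) / P0
Gain: $218.68 - $223.29 + $0.01 = -$4.60
HPR = -$4.60 / $223.29 = -0.0206

-0.0206


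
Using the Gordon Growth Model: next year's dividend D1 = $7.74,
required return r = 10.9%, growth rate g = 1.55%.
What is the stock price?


Formula: P = D1 / (r - g)
Spread: r - g = 0.109 - 0.0155 = 0.0935
Substituting: P = $7.74 / 0.0935
P = $82.78

$82.78


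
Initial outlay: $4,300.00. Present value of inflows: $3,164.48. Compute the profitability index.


Formula: PI = PV(cash flows) / initial investment
Substituting: PI = $3,164.48 / $4,300.00
PI = 0.7359

0.7359


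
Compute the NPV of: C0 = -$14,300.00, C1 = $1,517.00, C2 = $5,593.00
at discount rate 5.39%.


Formula: NPV = C0 + C1/(1+r) + C2/(1+r)^2
Discount C1: $1,517.00 / (1 + 0.0539) = $1,439.42
Discount C2: $5,593.00 / (1 + 0.0539)^2 = $5,035.54
NPV = -$14,300.00 + $1,439.42 + $5,035.54 = -$7,825.04

-$7,825.04


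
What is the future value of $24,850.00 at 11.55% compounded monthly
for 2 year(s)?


Formula: FV = P * (1 + r/m)^(m*t)
Period rate: r/m = 0.1155 / 12 = 0.009625
Total periods: m*t = 12 * 2 = 24
Growth factor: (1 + 0.009625)^24 = 1.258468
FV = $24,850.00 * 1.258468 = $31,272.94

$31,272.94
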